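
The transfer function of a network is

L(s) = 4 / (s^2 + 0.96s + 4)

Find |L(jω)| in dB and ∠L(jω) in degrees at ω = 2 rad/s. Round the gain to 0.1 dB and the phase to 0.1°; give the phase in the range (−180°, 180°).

6.4 dB, -90.0°

At s = jω = j2:
quadratic: (j2)² + 0.96·j2 + 4 = 0 + j1.92 → |·| ≈ 1.92, ∠ ≈ 90.00°
|L| = 4 / 1.92 ≈ 2.0833
Gain = 20 log₁₀(2.0833) ≈ 6.38 dB
∠L = 0.00° − 90.00° = -90.00°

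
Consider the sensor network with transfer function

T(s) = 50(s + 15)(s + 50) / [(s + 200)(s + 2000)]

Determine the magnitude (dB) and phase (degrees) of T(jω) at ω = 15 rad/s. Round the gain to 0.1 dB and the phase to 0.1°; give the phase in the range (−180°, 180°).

-17.2 dB, 57.0°

At s = jω = j15:
zero (s+15): 15 + j15 → |·| = √(15²+15²) = √450 ≈ 21.213, ∠ = arctan(15/15) ≈ 45.00°
zero (s+50): 50 + j15 → |·| = √(50²+15²) = √2725 ≈ 52.202, ∠ = arctan(15/50) ≈ 16.70°
pole (s+200): 200 + j15 → |·| = √(200²+15²) = √40225 ≈ 200.56, ∠ = arctan(15/200) ≈ 4.29°
pole (s+2000): 2000 + j15 → |·| = √(2000²+15²) = √4000225 ≈ 2000.1, ∠ = arctan(15/2000) ≈ 0.43°
|T| = 50 · 1107.4 / 4.0114e+05 ≈ 0.13803
Gain = 20 log₁₀(0.13803) ≈ -17.20 dB
∠T = 61.70° − 4.72° = 56.98°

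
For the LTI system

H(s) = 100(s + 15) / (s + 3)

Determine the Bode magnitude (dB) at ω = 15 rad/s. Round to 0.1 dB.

At s = jω = j15:
zero (s+15): 15 + j15 → |·| = √(15²+15²) = √450 ≈ 21.213, ∠ = arctan(15/15) ≈ 45.00°
pole (s+3): 3 + j15 → |·| = √(3²+15²) = √234 ≈ 15.297, ∠ = arctan(15/3) ≈ 78.69°
|H| = 100 · 21.213 / 15.297 ≈ 138.67
Gain = 20 log₁₀(138.67) ≈ 42.84 dB

42.8 dB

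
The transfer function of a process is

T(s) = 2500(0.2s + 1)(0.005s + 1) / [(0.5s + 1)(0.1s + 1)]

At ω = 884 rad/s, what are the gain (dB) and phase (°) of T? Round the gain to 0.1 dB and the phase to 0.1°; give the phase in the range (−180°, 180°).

At ω = 884 rad/s:
zero (1 + j884·0.2) = 1 + j176.8 → |·| ≈ 176.8, ∠ ≈ 89.68°
zero (1 + j884·0.005) = 1 + j4.42 → |·| ≈ 4.5317, ∠ ≈ 77.25°
pole (1 + j884·0.5) = 1 + j442 → |·| ≈ 442, ∠ ≈ 89.87°
pole (1 + j884·0.1) = 1 + j88.4 → |·| ≈ 88.406, ∠ ≈ 89.35°
|T| = 2500 · 176.8 · 4.5317 / (442 · 88.406) ≈ 51.26
Gain = 20 log₁₀(51.26) ≈ 34.20 dB
∠T = (89.68° + 77.25°) − (89.87° + 89.35°) = -12.29°

34.2 dB, -12.3°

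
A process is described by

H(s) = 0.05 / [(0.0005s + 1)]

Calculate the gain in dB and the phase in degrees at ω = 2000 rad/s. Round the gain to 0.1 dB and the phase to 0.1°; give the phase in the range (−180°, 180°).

-29.0 dB, -45.0°

At ω = 2000 rad/s:
pole (1 + j2000·0.0005) = 1 + j1 → |·| ≈ 1.4142, ∠ ≈ 45.00°
|H| = 0.05 · 1 / (1.4142) ≈ 0.035356
Gain = 20 log₁₀(0.035356) ≈ -29.03 dB
∠H = (0°) − (45.00°) = -45.00°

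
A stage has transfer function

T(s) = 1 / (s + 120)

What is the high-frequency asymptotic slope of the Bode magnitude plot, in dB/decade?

Each pole contributes −20 dB/decade at high frequency; each zero contributes +20 dB/decade.
Net: 0 zero(s) − 1 pole(s) → -20 dB/decade.

-20 dB/decade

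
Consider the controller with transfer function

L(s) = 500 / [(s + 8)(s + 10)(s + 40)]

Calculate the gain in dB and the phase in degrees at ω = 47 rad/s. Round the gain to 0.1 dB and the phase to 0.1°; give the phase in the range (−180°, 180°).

At s = jω = j47:
pole (s+8): 8 + j47 → |·| = √(8²+47²) = √2273 ≈ 47.676, ∠ = arctan(47/8) ≈ 80.34°
pole (s+10): 10 + j47 → |·| = √(10²+47²) = √2309 ≈ 48.052, ∠ = arctan(47/10) ≈ 77.99°
pole (s+40): 40 + j47 → |·| = √(40²+47²) = √3809 ≈ 61.717, ∠ = arctan(47/40) ≈ 49.60°
|L| = 500 / 1.4139e+05 ≈ 0.0035363
Gain = 20 log₁₀(0.0035363) ≈ -49.03 dB
∠L = 0.00° − 207.93° = -207.93° ≡ 152.07° (principal value)

-49.0 dB, 152.1°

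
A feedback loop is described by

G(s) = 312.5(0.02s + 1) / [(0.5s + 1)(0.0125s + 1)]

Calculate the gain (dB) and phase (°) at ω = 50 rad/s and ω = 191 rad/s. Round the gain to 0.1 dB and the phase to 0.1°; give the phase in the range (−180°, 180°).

At ω = 50 rad/s:
zero (1 + j50·0.02) = 1 + j1 → |·| ≈ 1.4142, ∠ ≈ 45.00°
pole (1 + j50·0.5) = 1 + j25 → |·| ≈ 25.02, ∠ ≈ 87.71°
pole (1 + j50·0.0125) = 1 + j0.625 → |·| ≈ 1.1792, ∠ ≈ 32.01°
|G| = 312.5 · 1.4142 / (25.02 · 1.1792) ≈ 14.979
Gain = 20 log₁₀(14.979) ≈ 23.51 dB
∠G = (45.00°) − (87.71° + 32.01°) = -74.72°

At ω = 191 rad/s:
zero (1 + j191·0.02) = 1 + j3.82 → |·| ≈ 3.9487, ∠ ≈ 75.33°
pole (1 + j191·0.5) = 1 + j95.5 → |·| ≈ 95.505, ∠ ≈ 89.40°
pole (1 + j191·0.0125) = 1 + j2.3875 → |·| ≈ 2.5885, ∠ ≈ 67.27°
|G| = 312.5 · 3.9487 / (95.505 · 2.5885) ≈ 4.9915
Gain = 20 log₁₀(4.9915) ≈ 13.96 dB
∠G = (75.33°) − (89.40° + 67.27°) = -81.34°

ω = 50: 23.5 dB, -74.7°; ω = 191: 14.0 dB, -81.3°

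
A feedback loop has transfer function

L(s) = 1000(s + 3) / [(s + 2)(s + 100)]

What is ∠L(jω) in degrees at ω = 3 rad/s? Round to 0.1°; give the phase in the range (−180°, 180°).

At s = jω = j3:
zero (s+3): 3 + j3 → |·| = √(3²+3²) = √18 ≈ 4.2426, ∠ = arctan(3/3) ≈ 45.00°
pole (s+2): 2 + j3 → |·| = √(2²+3²) = √13 ≈ 3.6056, ∠ = arctan(3/2) ≈ 56.31°
pole (s+100): 100 + j3 → |·| = √(100²+3²) = √10009 ≈ 100.04, ∠ = arctan(3/100) ≈ 1.72°
∠L = 45.00° − 58.03° = -13.03°

-13.0°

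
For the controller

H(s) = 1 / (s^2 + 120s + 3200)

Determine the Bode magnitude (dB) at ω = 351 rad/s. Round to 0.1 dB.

-102.1 dB

Substitute s = j351:
Numerator: 1 = 1 + j0
Denominator: (j351)^2 + 120(j351) + 3200 = -120001 + j42120
|N| = √(1² + 0²) ≈ 1, ∠N ≈ 0.00°
|D| = √(120001² + 42120²) ≈ 1.2718e+05, ∠D ≈ 160.66°
|H| = 1 / 1.2718e+05 ≈ 7.8629e-06
Gain = 20 log₁₀(7.8629e-06) ≈ -102.09 dB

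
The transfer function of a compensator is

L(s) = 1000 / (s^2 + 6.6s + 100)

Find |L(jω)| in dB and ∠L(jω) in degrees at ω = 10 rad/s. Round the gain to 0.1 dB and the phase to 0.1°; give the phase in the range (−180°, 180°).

23.6 dB, -90.0°

At s = jω = j10:
quadratic: (j10)² + 6.6·j10 + 100 = 0 + j66 → |·| ≈ 66, ∠ ≈ 90.00°
|L| = 1000 / 66 ≈ 15.152
Gain = 20 log₁₀(15.152) ≈ 23.61 dB
∠L = 0.00° − 90.00° = -90.00°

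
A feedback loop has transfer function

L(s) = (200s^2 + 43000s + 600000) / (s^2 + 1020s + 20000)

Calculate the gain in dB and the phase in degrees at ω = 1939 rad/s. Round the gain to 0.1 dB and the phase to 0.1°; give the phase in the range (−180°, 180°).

Substitute s = j1939:
Numerator: 200(j1939)^2 + 43000(j1939) + 600000 = -751344200 + j83377000
Denominator: (j1939)^2 + 1020(j1939) + 20000 = -3739721 + j1977780
|N| = √(751344200² + 83377000²) ≈ 7.5596e+08, ∠N ≈ 173.67°
|D| = √(3739721² + 1977780²) ≈ 4.2305e+06, ∠D ≈ 152.13°
|L| = 7.5596e+08 / 4.2305e+06 ≈ 178.69
Gain = 20 log₁₀(178.69) ≈ 45.04 dB
∠L = 173.67° − 152.13° = 21.54°

45.0 dB, 21.5°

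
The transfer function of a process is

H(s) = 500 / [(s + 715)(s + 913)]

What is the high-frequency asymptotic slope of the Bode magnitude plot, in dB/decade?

Each pole contributes −20 dB/decade at high frequency; each zero contributes +20 dB/decade.
Net: 0 zero(s) − 2 pole(s) → -40 dB/decade.

-40 dB/decade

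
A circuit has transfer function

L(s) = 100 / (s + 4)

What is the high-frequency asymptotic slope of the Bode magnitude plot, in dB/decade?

-20 dB/decade

Each pole contributes −20 dB/decade at high frequency; each zero contributes +20 dB/decade.
Net: 0 zero(s) − 1 pole(s) → -20 dB/decade.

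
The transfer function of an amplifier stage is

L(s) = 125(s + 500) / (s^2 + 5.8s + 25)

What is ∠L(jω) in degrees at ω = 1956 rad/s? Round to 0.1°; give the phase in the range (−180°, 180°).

-104.2°

At s = jω = j1956:
zero (s+500): 500 + j1956 → |·| = √(500²+1956²) = √4075936 ≈ 2018.9, ∠ = arctan(1956/500) ≈ 75.66°
quadratic: (j1956)² + 5.8·j1956 + 25 = -3825911 + j11344.8 → |·| ≈ 3.8259e+06, ∠ ≈ 179.83°
∠L = 75.66° − 179.83° = -104.17°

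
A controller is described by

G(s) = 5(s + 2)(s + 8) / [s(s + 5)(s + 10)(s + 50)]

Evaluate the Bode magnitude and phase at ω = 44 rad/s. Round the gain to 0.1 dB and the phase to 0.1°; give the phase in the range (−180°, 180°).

At s = jω = j44:
zero (s+2): 2 + j44 → |·| = √(2²+44²) = √1940 ≈ 44.045, ∠ = arctan(44/2) ≈ 87.40°
zero (s+8): 8 + j44 → |·| = √(8²+44²) = √2000 ≈ 44.721, ∠ = arctan(44/8) ≈ 79.70°
pole (s+5): 5 + j44 → |·| = √(5²+44²) = √1961 ≈ 44.283, ∠ = arctan(44/5) ≈ 83.52°
pole (s+10): 10 + j44 → |·| = √(10²+44²) = √2036 ≈ 45.122, ∠ = arctan(44/10) ≈ 77.20°
pole (s+50): 50 + j44 → |·| = √(50²+44²) = √4436 ≈ 66.603, ∠ = arctan(44/50) ≈ 41.35°
pole at origin: |s| = 44, ∠ = 90.00° (in denominator)
|G| = 5 · 1969.7 / 5.8556e+06 ≈ 0.0016819
Gain = 20 log₁₀(0.0016819) ≈ -55.48 dB
∠G = 167.10° − 292.07° = -124.97°

-55.5 dB, -125.0°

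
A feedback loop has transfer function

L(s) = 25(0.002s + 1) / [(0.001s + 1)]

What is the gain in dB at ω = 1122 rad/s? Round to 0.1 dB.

32.2 dB

At ω = 1122 rad/s:
zero (1 + j1122·0.002) = 1 + j2.244 → |·| ≈ 2.4567, ∠ ≈ 65.98°
pole (1 + j1122·0.001) = 1 + j1.122 → |·| ≈ 1.503, ∠ ≈ 48.29°
|L| = 25 · 2.4567 / (1.503) ≈ 40.863
Gain = 20 log₁₀(40.863) ≈ 32.23 dB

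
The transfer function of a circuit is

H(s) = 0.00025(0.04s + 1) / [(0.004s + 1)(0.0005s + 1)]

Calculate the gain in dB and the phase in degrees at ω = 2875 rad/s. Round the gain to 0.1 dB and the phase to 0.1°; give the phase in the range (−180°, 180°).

At ω = 2875 rad/s:
zero (1 + j2875·0.04) = 1 + j115 → |·| ≈ 115, ∠ ≈ 89.50°
pole (1 + j2875·0.004) = 1 + j11.5 → |·| ≈ 11.543, ∠ ≈ 85.03°
pole (1 + j2875·0.0005) = 1 + j1.4375 → |·| ≈ 1.7511, ∠ ≈ 55.18°
|H| = 0.00025 · 115 / (11.543 · 1.7511) ≈ 0.0014224
Gain = 20 log₁₀(0.0014224) ≈ -56.94 dB
∠H = (89.50°) − (85.03° + 55.18°) = -50.71°

-56.9 dB, -50.7°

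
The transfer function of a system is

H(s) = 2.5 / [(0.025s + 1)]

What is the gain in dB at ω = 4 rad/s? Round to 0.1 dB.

At ω = 4 rad/s:
pole (1 + j4·0.025) = 1 + j0.1 → |·| ≈ 1.005, ∠ ≈ 5.71°
|H| = 2.5 · 1 / (1.005) ≈ 2.4876
Gain = 20 log₁₀(2.4876) ≈ 7.92 dB

7.9 dB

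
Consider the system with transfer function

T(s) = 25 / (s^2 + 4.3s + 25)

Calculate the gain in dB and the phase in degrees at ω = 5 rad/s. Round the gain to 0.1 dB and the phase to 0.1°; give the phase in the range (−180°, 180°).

1.3 dB, -90.0°

At s = jω = j5:
quadratic: (j5)² + 4.3·j5 + 25 = 0 + j21.5 → |·| ≈ 21.5, ∠ ≈ 90.00°
|T| = 25 / 21.5 ≈ 1.1628
Gain = 20 log₁₀(1.1628) ≈ 1.31 dB
∠T = 0.00° − 90.00° = -90.00°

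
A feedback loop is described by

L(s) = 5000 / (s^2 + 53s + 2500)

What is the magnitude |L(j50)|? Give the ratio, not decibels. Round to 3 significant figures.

1.89

At s = jω = j50:
quadratic: (j50)² + 53·j50 + 2500 = 0 + j2650 → |·| ≈ 2650, ∠ ≈ 90.00°
|L| = 5000 / 2650 ≈ 1.8868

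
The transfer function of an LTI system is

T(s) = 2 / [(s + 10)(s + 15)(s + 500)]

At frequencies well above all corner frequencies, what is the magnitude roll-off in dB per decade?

Each pole contributes −20 dB/decade at high frequency; each zero contributes +20 dB/decade.
Net: 0 zero(s) − 3 pole(s) → -60 dB/decade.

-60 dB/decade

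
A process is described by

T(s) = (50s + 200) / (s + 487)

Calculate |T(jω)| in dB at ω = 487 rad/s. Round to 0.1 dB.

Substitute s = j487:
Numerator: 50(j487) + 200 = 200 + j24350
Denominator: (j487) + 487 = 487 + j487
|N| = √(200² + 24350²) ≈ 24351, ∠N ≈ 89.53°
|D| = √(487² + 487²) ≈ 688.72, ∠D ≈ 45.00°
|T| = 24351 / 688.72 ≈ 35.357
Gain = 20 log₁₀(35.357) ≈ 30.97 dB

31.0 dB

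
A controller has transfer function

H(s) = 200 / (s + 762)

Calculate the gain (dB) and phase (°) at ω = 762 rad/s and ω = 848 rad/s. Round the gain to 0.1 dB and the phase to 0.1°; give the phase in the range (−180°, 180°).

ω = 762: -14.6 dB, -45.0°; ω = 848: -15.1 dB, -48.1°

Substitute s = j762:
Numerator: 200 = 200 + j0
Denominator: (j762) + 762 = 762 + j762
|N| = √(200² + 0²) ≈ 200, ∠N ≈ 0.00°
|D| = √(762² + 762²) ≈ 1077.6, ∠D ≈ 45.00°
|H| = 200 / 1077.6 ≈ 0.1856
Gain = 20 log₁₀(0.1856) ≈ -14.63 dB
∠H = 0.00° − 45.00° = -45.00°

Substitute s = j848:
Numerator: 200 = 200 + j0
Denominator: (j848) + 762 = 762 + j848
|N| = √(200² + 0²) ≈ 200, ∠N ≈ 0.00°
|D| = √(762² + 848²) ≈ 1140.1, ∠D ≈ 48.06°
|H| = 200 / 1140.1 ≈ 0.17542
Gain = 20 log₁₀(0.17542) ≈ -15.12 dB
∠H = 0.00° − 48.06° = -48.06°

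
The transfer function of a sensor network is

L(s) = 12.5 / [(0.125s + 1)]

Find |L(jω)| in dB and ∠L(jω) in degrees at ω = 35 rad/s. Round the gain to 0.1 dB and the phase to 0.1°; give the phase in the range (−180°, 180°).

8.9 dB, -77.1°

At ω = 35 rad/s:
pole (1 + j35·0.125) = 1 + j4.375 → |·| ≈ 4.4878, ∠ ≈ 77.12°
|L| = 12.5 · 1 / (4.4878) ≈ 2.7853
Gain = 20 log₁₀(2.7853) ≈ 8.90 dB
∠L = (0°) − (77.12°) = -77.12°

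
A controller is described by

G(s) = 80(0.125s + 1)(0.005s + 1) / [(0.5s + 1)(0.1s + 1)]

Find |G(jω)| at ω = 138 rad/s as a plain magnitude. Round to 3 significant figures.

At ω = 138 rad/s:
zero (1 + j138·0.125) = 1 + j17.25 → |·| ≈ 17.279, ∠ ≈ 86.68°
zero (1 + j138·0.005) = 1 + j0.69 → |·| ≈ 1.2149, ∠ ≈ 34.61°
pole (1 + j138·0.5) = 1 + j69 → |·| ≈ 69.007, ∠ ≈ 89.17°
pole (1 + j138·0.1) = 1 + j13.8 → |·| ≈ 13.836, ∠ ≈ 85.86°
|G| = 80 · 17.279 · 1.2149 / (69.007 · 13.836) ≈ 1.7589

1.76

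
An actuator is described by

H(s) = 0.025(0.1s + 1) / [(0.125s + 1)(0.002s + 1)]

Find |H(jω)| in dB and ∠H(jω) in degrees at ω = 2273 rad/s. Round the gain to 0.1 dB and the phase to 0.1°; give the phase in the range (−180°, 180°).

At ω = 2273 rad/s:
zero (1 + j2273·0.1) = 1 + j227.3 → |·| ≈ 227.3, ∠ ≈ 89.75°
pole (1 + j2273·0.125) = 1 + j284.125 → |·| ≈ 284.13, ∠ ≈ 89.80°
pole (1 + j2273·0.002) = 1 + j4.546 → |·| ≈ 4.6547, ∠ ≈ 77.59°
|H| = 0.025 · 227.3 / (284.13 · 4.6547) ≈ 0.0042967
Gain = 20 log₁₀(0.0042967) ≈ -47.34 dB
∠H = (89.75°) − (89.80° + 77.59°) = -77.64°

-47.3 dB, -77.6°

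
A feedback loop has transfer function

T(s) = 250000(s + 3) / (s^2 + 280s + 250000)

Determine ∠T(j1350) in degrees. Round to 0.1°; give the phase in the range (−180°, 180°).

At s = jω = j1350:
zero (s+3): 3 + j1350 → |·| = √(3²+1350²) = √1822509 ≈ 1350, ∠ = arctan(1350/3) ≈ 89.87°
quadratic: (j1350)² + 280·j1350 + 250000 = -1572500 + j378000 → |·| ≈ 1.6173e+06, ∠ ≈ 166.48°
∠T = 89.87° − 166.48° = -76.61°

-76.6°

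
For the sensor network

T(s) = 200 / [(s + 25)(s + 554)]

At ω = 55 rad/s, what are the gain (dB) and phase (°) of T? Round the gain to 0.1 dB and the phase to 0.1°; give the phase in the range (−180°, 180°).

-44.5 dB, -71.2°

At s = jω = j55:
pole (s+25): 25 + j55 → |·| = √(25²+55²) = √3650 ≈ 60.415, ∠ = arctan(55/25) ≈ 65.56°
pole (s+554): 554 + j55 → |·| = √(554²+55²) = √309941 ≈ 556.72, ∠ = arctan(55/554) ≈ 5.67°
|T| = 200 / 33634 ≈ 0.0059464
Gain = 20 log₁₀(0.0059464) ≈ -44.51 dB
∠T = 0.00° − 71.23° = -71.23°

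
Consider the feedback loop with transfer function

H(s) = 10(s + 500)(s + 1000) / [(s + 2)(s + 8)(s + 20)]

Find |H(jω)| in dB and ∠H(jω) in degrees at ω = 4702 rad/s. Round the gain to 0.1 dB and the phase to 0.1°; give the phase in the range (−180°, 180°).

At s = jω = j4702:
zero (s+500): 500 + j4702 → |·| = √(500²+4702²) = √22358804 ≈ 4728.5, ∠ = arctan(4702/500) ≈ 83.93°
zero (s+1000): 1000 + j4702 → |·| = √(1000²+4702²) = √23108804 ≈ 4807.2, ∠ = arctan(4702/1000) ≈ 77.99°
pole (s+2): 2 + j4702 → |·| = √(2²+4702²) = √22108808 ≈ 4702, ∠ = arctan(4702/2) ≈ 89.98°
pole (s+8): 8 + j4702 → |·| = √(8²+4702²) = √22108868 ≈ 4702, ∠ = arctan(4702/8) ≈ 89.90°
pole (s+20): 20 + j4702 → |·| = √(20²+4702²) = √22109204 ≈ 4702, ∠ = arctan(4702/20) ≈ 89.76°
|H| = 10 · 2.2731e+07 / 1.0396e+11 ≈ 0.0021865
Gain = 20 log₁₀(0.0021865) ≈ -53.21 dB
∠H = 161.92° − 269.64° = -107.72°

-53.2 dB, -107.7°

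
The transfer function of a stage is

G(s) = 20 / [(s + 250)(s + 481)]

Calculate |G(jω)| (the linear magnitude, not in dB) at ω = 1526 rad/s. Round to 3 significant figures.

At s = jω = j1526:
pole (s+250): 250 + j1526 → |·| = √(250²+1526²) = √2391176 ≈ 1546.3, ∠ = arctan(1526/250) ≈ 80.70°
pole (s+481): 481 + j1526 → |·| = √(481²+1526²) = √2560037 ≈ 1600, ∠ = arctan(1526/481) ≈ 72.50°
|G| = 20 / 2.4741e+06 ≈ 8.0837e-06

8.08e-06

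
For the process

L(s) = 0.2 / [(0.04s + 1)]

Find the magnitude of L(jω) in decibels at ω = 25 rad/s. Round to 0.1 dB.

-17.0 dB

At ω = 25 rad/s:
pole (1 + j25·0.04) = 1 + j1 → |·| ≈ 1.4142, ∠ ≈ 45.00°
|L| = 0.2 · 1 / (1.4142) ≈ 0.14142
Gain = 20 log₁₀(0.14142) ≈ -16.99 dB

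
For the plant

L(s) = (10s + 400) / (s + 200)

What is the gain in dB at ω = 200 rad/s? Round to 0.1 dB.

Substitute s = j200:
Numerator: 10(j200) + 400 = 400 + j2000
Denominator: (j200) + 200 = 200 + j200
|N| = √(400² + 2000²) ≈ 2039.6, ∠N ≈ 78.69°
|D| = √(200² + 200²) ≈ 282.84, ∠D ≈ 45.00°
|L| = 2039.6 / 282.84 ≈ 7.2111
Gain = 20 log₁₀(7.2111) ≈ 17.16 dB

17.2 dB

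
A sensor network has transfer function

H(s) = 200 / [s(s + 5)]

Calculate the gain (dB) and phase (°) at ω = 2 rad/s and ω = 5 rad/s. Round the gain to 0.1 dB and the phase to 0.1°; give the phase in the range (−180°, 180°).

ω = 2: 25.4 dB, -111.8°; ω = 5: 15.1 dB, -135.0°

At s = jω = j2:
pole (s+5): 5 + j2 → |·| = √(5²+2²) = √29 ≈ 5.3852, ∠ = arctan(2/5) ≈ 21.80°
pole at origin: |s| = 2, ∠ = 90.00° (in denominator)
|H| = 200 / 10.77 ≈ 18.57
Gain = 20 log₁₀(18.57) ≈ 25.38 dB
∠H = 0.00° − 111.80° = -111.80°

At s = jω = j5:
pole (s+5): 5 + j5 → |·| = √(5²+5²) = √50 ≈ 7.0711, ∠ = arctan(5/5) ≈ 45.00°
pole at origin: |s| = 5, ∠ = 90.00° (in denominator)
|H| = 200 / 35.355 ≈ 5.6569
Gain = 20 log₁₀(5.6569) ≈ 15.05 dB
∠H = 0.00° − 135.00° = -135.00°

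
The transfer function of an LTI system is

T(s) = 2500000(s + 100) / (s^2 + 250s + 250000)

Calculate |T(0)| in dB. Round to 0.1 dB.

T(0) = 2500000·100 / 250000 = 1000
20 log₁₀(1000) ≈ 60.00 dB

60.0 dB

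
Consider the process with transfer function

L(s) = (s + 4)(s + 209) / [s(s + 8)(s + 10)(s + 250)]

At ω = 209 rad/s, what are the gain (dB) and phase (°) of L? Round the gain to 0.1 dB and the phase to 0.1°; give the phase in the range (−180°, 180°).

At s = jω = j209:
zero (s+4): 4 + j209 → |·| = √(4²+209²) = √43697 ≈ 209.04, ∠ = arctan(209/4) ≈ 88.90°
zero (s+209): 209 + j209 → |·| = √(209²+209²) = √87362 ≈ 295.57, ∠ = arctan(209/209) ≈ 45.00°
pole (s+8): 8 + j209 → |·| = √(8²+209²) = √43745 ≈ 209.15, ∠ = arctan(209/8) ≈ 87.81°
pole (s+10): 10 + j209 → |·| = √(10²+209²) = √43781 ≈ 209.24, ∠ = arctan(209/10) ≈ 87.26°
pole (s+250): 250 + j209 → |·| = √(250²+209²) = √106181 ≈ 325.85, ∠ = arctan(209/250) ≈ 39.90°
pole at origin: |s| = 209, ∠ = 90.00° (in denominator)
|L| = 1 · 61786 / 2.9803e+09 ≈ 2.0731e-05
Gain = 20 log₁₀(2.0731e-05) ≈ -93.67 dB
∠L = 133.90° − 304.97° = -171.07°

-93.7 dB, -171.1°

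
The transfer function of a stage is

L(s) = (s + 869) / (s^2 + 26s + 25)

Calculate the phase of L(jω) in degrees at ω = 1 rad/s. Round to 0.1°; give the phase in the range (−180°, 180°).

Substitute s = j1:
Numerator: (j1) + 869 = 869 + j1
Denominator: (j1)^2 + 26(j1) + 25 = 24 + j26
|N| = √(869² + 1²) ≈ 869, ∠N ≈ 0.07°
|D| = √(24² + 26²) ≈ 35.384, ∠D ≈ 47.29°
∠L = 0.07° − 47.29° = -47.22°

-47.2°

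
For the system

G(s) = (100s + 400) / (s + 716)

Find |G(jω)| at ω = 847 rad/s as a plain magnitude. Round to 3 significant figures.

76.4

Substitute s = j847:
Numerator: 100(j847) + 400 = 400 + j84700
Denominator: (j847) + 716 = 716 + j847
|N| = √(400² + 84700²) ≈ 84701, ∠N ≈ 89.73°
|D| = √(716² + 847²) ≈ 1109.1, ∠D ≈ 49.79°
|G| = 84701 / 1109.1 ≈ 76.369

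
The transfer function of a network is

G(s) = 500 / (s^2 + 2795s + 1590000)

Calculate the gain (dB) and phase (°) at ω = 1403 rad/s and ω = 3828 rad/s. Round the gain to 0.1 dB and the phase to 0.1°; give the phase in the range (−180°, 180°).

ω = 1403: -77.9 dB, -95.5°; ω = 3828: -90.6 dB, -140.7°

Substitute s = j1403:
Numerator: 500 = 500 + j0
Denominator: (j1403)^2 + 2795(j1403) + 1590000 = -378409 + j3921385
|N| = √(500² + 0²) ≈ 500, ∠N ≈ 0.00°
|D| = √(378409² + 3921385²) ≈ 3.9396e+06, ∠D ≈ 95.51°
|G| = 500 / 3.9396e+06 ≈ 0.00012692
Gain = 20 log₁₀(0.00012692) ≈ -77.93 dB
∠G = 0.00° − 95.51° = -95.51°

Substitute s = j3828:
Numerator: 500 = 500 + j0
Denominator: (j3828)^2 + 2795(j3828) + 1590000 = -13063584 + j10699260
|N| = √(500² + 0²) ≈ 500, ∠N ≈ 0.00°
|D| = √(13063584² + 10699260²) ≈ 1.6886e+07, ∠D ≈ 140.68°
|G| = 500 / 1.6886e+07 ≈ 2.961e-05
Gain = 20 log₁₀(2.961e-05) ≈ -90.57 dB
∠G = 0.00° − 140.68° = -140.68°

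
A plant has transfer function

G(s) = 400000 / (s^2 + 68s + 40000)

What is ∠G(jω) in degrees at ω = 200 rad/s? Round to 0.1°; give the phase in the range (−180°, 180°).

-90.0°

At s = jω = j200:
quadratic: (j200)² + 68·j200 + 40000 = 0 + j13600 → |·| ≈ 13600, ∠ ≈ 90.00°
∠G = 0.00° − 90.00° = -90.00°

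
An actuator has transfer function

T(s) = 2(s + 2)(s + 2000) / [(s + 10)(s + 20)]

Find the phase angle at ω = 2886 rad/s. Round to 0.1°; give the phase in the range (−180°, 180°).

At s = jω = j2886:
zero (s+2): 2 + j2886 → |·| = √(2²+2886²) = √8329000 ≈ 2886, ∠ = arctan(2886/2) ≈ 89.96°
zero (s+2000): 2000 + j2886 → |·| = √(2000²+2886²) = √12328996 ≈ 3511.3, ∠ = arctan(2886/2000) ≈ 55.28°
pole (s+10): 10 + j2886 → |·| = √(10²+2886²) = √8329096 ≈ 2886, ∠ = arctan(2886/10) ≈ 89.80°
pole (s+20): 20 + j2886 → |·| = √(20²+2886²) = √8329396 ≈ 2886.1, ∠ = arctan(2886/20) ≈ 89.60°
∠T = 145.24° − 179.40° = -34.16°

-34.2°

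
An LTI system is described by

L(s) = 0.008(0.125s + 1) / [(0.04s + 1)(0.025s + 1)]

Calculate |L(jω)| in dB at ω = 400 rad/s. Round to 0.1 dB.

At ω = 400 rad/s:
zero (1 + j400·0.125) = 1 + j50 → |·| ≈ 50.01, ∠ ≈ 88.85°
pole (1 + j400·0.04) = 1 + j16 → |·| ≈ 16.031, ∠ ≈ 86.42°
pole (1 + j400·0.025) = 1 + j10 → |·| ≈ 10.05, ∠ ≈ 84.29°
|L| = 0.008 · 50.01 / (16.031 · 10.05) ≈ 0.0024832
Gain = 20 log₁₀(0.0024832) ≈ -52.10 dB

-52.1 dB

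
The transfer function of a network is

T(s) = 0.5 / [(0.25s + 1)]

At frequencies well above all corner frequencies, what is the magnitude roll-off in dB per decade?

-20 dB/decade

Each pole contributes −20 dB/decade at high frequency; each zero contributes +20 dB/decade.
Net: 0 zero(s) − 1 pole(s) → -20 dB/decade.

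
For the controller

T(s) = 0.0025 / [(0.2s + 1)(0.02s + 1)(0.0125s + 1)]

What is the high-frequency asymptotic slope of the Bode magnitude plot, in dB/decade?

-60 dB/decade

Each pole contributes −20 dB/decade at high frequency; each zero contributes +20 dB/decade.
Net: 0 zero(s) − 3 pole(s) → -60 dB/decade.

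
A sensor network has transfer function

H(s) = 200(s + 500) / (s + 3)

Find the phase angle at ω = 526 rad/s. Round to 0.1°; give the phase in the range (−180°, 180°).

At s = jω = j526:
zero (s+500): 500 + j526 → |·| = √(500²+526²) = √526676 ≈ 725.72, ∠ = arctan(526/500) ≈ 46.45°
pole (s+3): 3 + j526 → |·| = √(3²+526²) = √276685 ≈ 526.01, ∠ = arctan(526/3) ≈ 89.67°
∠H = 46.45° − 89.67° = -43.22°

-43.2°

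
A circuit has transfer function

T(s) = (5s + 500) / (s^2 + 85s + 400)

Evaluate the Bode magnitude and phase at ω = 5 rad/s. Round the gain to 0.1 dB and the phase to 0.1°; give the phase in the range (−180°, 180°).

-1.1 dB, -45.7°

Substitute s = j5:
Numerator: 5(j5) + 500 = 500 + j25
Denominator: (j5)^2 + 85(j5) + 400 = 375 + j425
|N| = √(500² + 25²) ≈ 500.62, ∠N ≈ 2.86°
|D| = √(375² + 425²) ≈ 566.79, ∠D ≈ 48.58°
|T| = 500.62 / 566.79 ≈ 0.88325
Gain = 20 log₁₀(0.88325) ≈ -1.08 dB
∠T = 2.86° − 48.58° = -45.72°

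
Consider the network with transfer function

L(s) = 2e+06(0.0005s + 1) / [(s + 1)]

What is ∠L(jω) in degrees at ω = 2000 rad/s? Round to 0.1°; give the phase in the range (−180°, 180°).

-45.0°

At ω = 2000 rad/s:
zero (1 + j2000·0.0005) = 1 + j1 → |·| ≈ 1.4142, ∠ ≈ 45.00°
pole (1 + j2000·1) = 1 + j2000 → |·| ≈ 2000, ∠ ≈ 89.97°
∠L = (45.00°) − (89.97°) = -44.97°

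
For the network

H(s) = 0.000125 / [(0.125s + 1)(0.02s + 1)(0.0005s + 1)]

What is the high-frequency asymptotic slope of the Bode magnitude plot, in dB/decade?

-60 dB/decade

Each pole contributes −20 dB/decade at high frequency; each zero contributes +20 dB/decade.
Net: 0 zero(s) − 3 pole(s) → -60 dB/decade.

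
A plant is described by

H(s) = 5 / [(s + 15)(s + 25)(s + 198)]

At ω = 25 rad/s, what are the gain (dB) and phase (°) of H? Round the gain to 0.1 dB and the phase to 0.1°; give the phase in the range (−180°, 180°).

-92.3 dB, -111.2°

At s = jω = j25:
pole (s+15): 15 + j25 → |·| = √(15²+25²) = √850 ≈ 29.155, ∠ = arctan(25/15) ≈ 59.04°
pole (s+25): 25 + j25 → |·| = √(25²+25²) = √1250 ≈ 35.355, ∠ = arctan(25/25) ≈ 45.00°
pole (s+198): 198 + j25 → |·| = √(198²+25²) = √39829 ≈ 199.57, ∠ = arctan(25/198) ≈ 7.20°
|H| = 5 / 2.0571e+05 ≈ 2.4306e-05
Gain = 20 log₁₀(2.4306e-05) ≈ -92.29 dB
∠H = 0.00° − 111.24° = -111.24°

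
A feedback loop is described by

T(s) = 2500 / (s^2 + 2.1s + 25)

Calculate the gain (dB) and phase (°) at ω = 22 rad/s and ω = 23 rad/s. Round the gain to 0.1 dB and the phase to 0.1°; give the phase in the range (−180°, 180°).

ω = 22: 14.7 dB, -174.3°; ω = 23: 13.9 dB, -174.5°

At s = jω = j22:
quadratic: (j22)² + 2.1·j22 + 25 = -459 + j46.2 → |·| ≈ 461.32, ∠ ≈ 174.25°
|T| = 2500 / 461.32 ≈ 5.4192
Gain = 20 log₁₀(5.4192) ≈ 14.68 dB
∠T = 0.00° − 174.25° = -174.25°

At s = jω = j23:
quadratic: (j23)² + 2.1·j23 + 25 = -504 + j48.3 → |·| ≈ 506.31, ∠ ≈ 174.53°
|T| = 2500 / 506.31 ≈ 4.9377
Gain = 20 log₁₀(4.9377) ≈ 13.87 dB
∠T = 0.00° − 174.53° = -174.53°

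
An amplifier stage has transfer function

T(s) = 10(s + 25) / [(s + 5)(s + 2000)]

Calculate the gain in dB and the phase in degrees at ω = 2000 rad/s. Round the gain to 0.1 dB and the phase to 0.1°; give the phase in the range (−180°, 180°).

-49.0 dB, -45.6°

At s = jω = j2000:
zero (s+25): 25 + j2000 → |·| = √(25²+2000²) = √4000625 ≈ 2000.2, ∠ = arctan(2000/25) ≈ 89.28°
pole (s+5): 5 + j2000 → |·| = √(5²+2000²) = √4000025 ≈ 2000, ∠ = arctan(2000/5) ≈ 89.86°
pole (s+2000): 2000 + j2000 → |·| = √(2000²+2000²) = √8000000 ≈ 2828.4, ∠ = arctan(2000/2000) ≈ 45.00°
|T| = 10 · 2000.2 / 5.6568e+06 ≈ 0.0035359
Gain = 20 log₁₀(0.0035359) ≈ -49.03 dB
∠T = 89.28° − 134.86° = -45.58°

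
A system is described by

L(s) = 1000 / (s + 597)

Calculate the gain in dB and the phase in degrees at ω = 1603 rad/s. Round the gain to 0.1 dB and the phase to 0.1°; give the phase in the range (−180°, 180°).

-4.7 dB, -69.6°

Substitute s = j1603:
Numerator: 1000 = 1000 + j0
Denominator: (j1603) + 597 = 597 + j1603
|N| = √(1000² + 0²) ≈ 1000, ∠N ≈ 0.00°
|D| = √(597² + 1603²) ≈ 1710.6, ∠D ≈ 69.57°
|L| = 1000 / 1710.6 ≈ 0.58459
Gain = 20 log₁₀(0.58459) ≈ -4.66 dB
∠L = 0.00° − 69.57° = -69.57°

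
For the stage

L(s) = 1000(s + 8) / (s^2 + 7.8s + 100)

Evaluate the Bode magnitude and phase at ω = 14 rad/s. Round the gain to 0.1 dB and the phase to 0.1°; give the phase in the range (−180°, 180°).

At s = jω = j14:
zero (s+8): 8 + j14 → |·| = √(8²+14²) = √260 ≈ 16.125, ∠ = arctan(14/8) ≈ 60.26°
quadratic: (j14)² + 7.8·j14 + 100 = -96 + j109.2 → |·| ≈ 145.4, ∠ ≈ 131.32°
|L| = 1000 · 16.125 / 145.4 ≈ 110.9
Gain = 20 log₁₀(110.9) ≈ 40.90 dB
∠L = 60.26° − 131.32° = -71.06°

40.9 dB, -71.1°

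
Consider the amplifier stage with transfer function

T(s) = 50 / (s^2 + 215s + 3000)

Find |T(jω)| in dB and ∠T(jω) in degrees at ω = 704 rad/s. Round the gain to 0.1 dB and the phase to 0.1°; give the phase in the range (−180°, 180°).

Substitute s = j704:
Numerator: 50 = 50 + j0
Denominator: (j704)^2 + 215(j704) + 3000 = -492616 + j151360
|N| = √(50² + 0²) ≈ 50, ∠N ≈ 0.00°
|D| = √(492616² + 151360²) ≈ 5.1534e+05, ∠D ≈ 162.92°
|T| = 50 / 5.1534e+05 ≈ 9.7023e-05
Gain = 20 log₁₀(9.7023e-05) ≈ -80.26 dB
∠T = 0.00° − 162.92° = -162.92°

-80.3 dB, -162.9°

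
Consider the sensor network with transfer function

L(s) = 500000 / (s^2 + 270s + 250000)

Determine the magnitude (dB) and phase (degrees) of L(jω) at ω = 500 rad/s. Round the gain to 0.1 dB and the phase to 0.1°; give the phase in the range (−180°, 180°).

11.4 dB, -90.0°

At s = jω = j500:
quadratic: (j500)² + 270·j500 + 250000 = 0 + j135000 → |·| ≈ 1.35e+05, ∠ ≈ 90.00°
|L| = 500000 / 1.35e+05 ≈ 3.7037
Gain = 20 log₁₀(3.7037) ≈ 11.37 dB
∠L = 0.00° − 90.00° = -90.00°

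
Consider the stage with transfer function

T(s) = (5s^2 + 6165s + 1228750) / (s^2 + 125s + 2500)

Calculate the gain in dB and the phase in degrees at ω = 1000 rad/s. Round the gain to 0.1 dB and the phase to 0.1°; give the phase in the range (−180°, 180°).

Substitute s = j1000:
Numerator: 5(j1000)^2 + 6165(j1000) + 1228750 = -3771250 + j6165000
Denominator: (j1000)^2 + 125(j1000) + 2500 = -997500 + j125000
|N| = √(3771250² + 6165000²) ≈ 7.227e+06, ∠N ≈ 121.45°
|D| = √(997500² + 125000²) ≈ 1.0053e+06, ∠D ≈ 172.86°
|T| = 7.227e+06 / 1.0053e+06 ≈ 7.1889
Gain = 20 log₁₀(7.1889) ≈ 17.13 dB
∠T = 121.45° − 172.86° = -51.41°

17.1 dB, -51.4°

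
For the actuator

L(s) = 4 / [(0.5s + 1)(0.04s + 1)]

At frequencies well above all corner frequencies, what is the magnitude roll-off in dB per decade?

Each pole contributes −20 dB/decade at high frequency; each zero contributes +20 dB/decade.
Net: 0 zero(s) − 2 pole(s) → -40 dB/decade.

-40 dB/decade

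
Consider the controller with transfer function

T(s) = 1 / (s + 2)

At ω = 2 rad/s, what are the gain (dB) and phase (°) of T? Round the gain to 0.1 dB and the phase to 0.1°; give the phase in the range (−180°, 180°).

-9.0 dB, -45.0°

Substitute s = j2:
Numerator: 1 = 1 + j0
Denominator: (j2) + 2 = 2 + j2
|N| = √(1² + 0²) ≈ 1, ∠N ≈ 0.00°
|D| = √(2² + 2²) ≈ 2.8284, ∠D ≈ 45.00°
|T| = 1 / 2.8284 ≈ 0.35356
Gain = 20 log₁₀(0.35356) ≈ -9.03 dB
∠T = 0.00° − 45.00° = -45.00°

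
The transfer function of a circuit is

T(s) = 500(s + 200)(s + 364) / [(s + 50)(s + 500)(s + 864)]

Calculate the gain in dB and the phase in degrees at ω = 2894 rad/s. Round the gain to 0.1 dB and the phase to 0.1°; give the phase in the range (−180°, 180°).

At s = jω = j2894:
zero (s+200): 200 + j2894 → |·| = √(200²+2894²) = √8415236 ≈ 2900.9, ∠ = arctan(2894/200) ≈ 86.05°
zero (s+364): 364 + j2894 → |·| = √(364²+2894²) = √8507732 ≈ 2916.8, ∠ = arctan(2894/364) ≈ 82.83°
pole (s+50): 50 + j2894 → |·| = √(50²+2894²) = √8377736 ≈ 2894.4, ∠ = arctan(2894/50) ≈ 89.01°
pole (s+500): 500 + j2894 → |·| = √(500²+2894²) = √8625236 ≈ 2936.9, ∠ = arctan(2894/500) ≈ 80.20°
pole (s+864): 864 + j2894 → |·| = √(864²+2894²) = √9121732 ≈ 3020.2, ∠ = arctan(2894/864) ≈ 73.38°
|T| = 500 · 8.4613e+06 / 2.5673e+10 ≈ 0.16479
Gain = 20 log₁₀(0.16479) ≈ -15.66 dB
∠T = 168.88° − 242.59° = -73.71°

-15.7 dB, -73.7°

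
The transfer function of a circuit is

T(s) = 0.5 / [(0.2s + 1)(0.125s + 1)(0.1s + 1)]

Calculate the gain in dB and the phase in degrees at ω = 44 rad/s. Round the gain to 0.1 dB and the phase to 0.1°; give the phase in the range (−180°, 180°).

-53.0 dB, 119.6°

At ω = 44 rad/s:
pole (1 + j44·0.2) = 1 + j8.8 → |·| ≈ 8.8566, ∠ ≈ 83.52°
pole (1 + j44·0.125) = 1 + j5.5 → |·| ≈ 5.5902, ∠ ≈ 79.70°
pole (1 + j44·0.1) = 1 + j4.4 → |·| ≈ 4.5122, ∠ ≈ 77.20°
|T| = 0.5 · 1 / (8.8566 · 5.5902 · 4.5122) ≈ 0.0022381
Gain = 20 log₁₀(0.0022381) ≈ -53.00 dB
∠T = (0°) − (83.52° + 79.70° + 77.20°) = -240.42° ≡ 119.58° (principal value)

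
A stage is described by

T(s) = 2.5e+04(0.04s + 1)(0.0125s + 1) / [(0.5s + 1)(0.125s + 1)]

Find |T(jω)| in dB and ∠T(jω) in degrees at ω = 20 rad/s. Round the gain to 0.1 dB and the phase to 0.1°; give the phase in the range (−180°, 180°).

At ω = 20 rad/s:
zero (1 + j20·0.04) = 1 + j0.8 → |·| ≈ 1.2806, ∠ ≈ 38.66°
zero (1 + j20·0.0125) = 1 + j0.25 → |·| ≈ 1.0308, ∠ ≈ 14.04°
pole (1 + j20·0.5) = 1 + j10 → |·| ≈ 10.05, ∠ ≈ 84.29°
pole (1 + j20·0.125) = 1 + j2.5 → |·| ≈ 2.6926, ∠ ≈ 68.20°
|T| = 2.5e+04 · 1.2806 · 1.0308 / (10.05 · 2.6926) ≈ 1219.5
Gain = 20 log₁₀(1219.5) ≈ 61.72 dB
∠T = (38.66° + 14.04°) − (84.29° + 68.20°) = -99.79°

61.7 dB, -99.8°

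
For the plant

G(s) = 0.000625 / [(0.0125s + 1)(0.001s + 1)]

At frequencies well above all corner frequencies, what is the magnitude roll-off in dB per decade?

-40 dB/decade

Each pole contributes −20 dB/decade at high frequency; each zero contributes +20 dB/decade.
Net: 0 zero(s) − 2 pole(s) → -40 dB/decade.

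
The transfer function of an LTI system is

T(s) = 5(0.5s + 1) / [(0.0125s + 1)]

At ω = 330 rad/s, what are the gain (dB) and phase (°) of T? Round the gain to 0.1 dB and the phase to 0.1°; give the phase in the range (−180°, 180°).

45.8 dB, 13.3°

At ω = 330 rad/s:
zero (1 + j330·0.5) = 1 + j165 → |·| ≈ 165, ∠ ≈ 89.65°
pole (1 + j330·0.0125) = 1 + j4.125 → |·| ≈ 4.2445, ∠ ≈ 76.37°
|T| = 5 · 165 / (4.2445) ≈ 194.37
Gain = 20 log₁₀(194.37) ≈ 45.77 dB
∠T = (89.65°) − (76.37°) = 13.28°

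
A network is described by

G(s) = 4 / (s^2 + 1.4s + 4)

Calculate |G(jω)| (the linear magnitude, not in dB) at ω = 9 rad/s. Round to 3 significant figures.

At s = jω = j9:
quadratic: (j9)² + 1.4·j9 + 4 = -77 + j12.6 → |·| ≈ 78.024, ∠ ≈ 170.71°
|G| = 4 / 78.024 ≈ 0.051266

0.0513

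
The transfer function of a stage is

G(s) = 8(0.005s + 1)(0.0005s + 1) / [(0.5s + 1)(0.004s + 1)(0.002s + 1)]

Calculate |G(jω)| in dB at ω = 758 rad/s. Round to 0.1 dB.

-36.3 dB

At ω = 758 rad/s:
zero (1 + j758·0.005) = 1 + j3.79 → |·| ≈ 3.9197, ∠ ≈ 75.22°
zero (1 + j758·0.0005) = 1 + j0.379 → |·| ≈ 1.0694, ∠ ≈ 20.76°
pole (1 + j758·0.5) = 1 + j379 → |·| ≈ 379, ∠ ≈ 89.85°
pole (1 + j758·0.004) = 1 + j3.032 → |·| ≈ 3.1927, ∠ ≈ 71.75°
pole (1 + j758·0.002) = 1 + j1.516 → |·| ≈ 1.8161, ∠ ≈ 56.59°
|G| = 8 · 3.9197 · 1.0694 / (379 · 3.1927 · 1.8161) ≈ 0.01526
Gain = 20 log₁₀(0.01526) ≈ -36.33 dB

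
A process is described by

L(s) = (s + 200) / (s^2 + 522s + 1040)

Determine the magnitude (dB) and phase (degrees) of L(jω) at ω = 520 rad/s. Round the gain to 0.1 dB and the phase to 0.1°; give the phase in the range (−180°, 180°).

-56.7 dB, -65.8°

Substitute s = j520:
Numerator: (j520) + 200 = 200 + j520
Denominator: (j520)^2 + 522(j520) + 1040 = -269360 + j271440
|N| = √(200² + 520²) ≈ 557.14, ∠N ≈ 68.96°
|D| = √(269360² + 271440²) ≈ 3.8241e+05, ∠D ≈ 134.78°
|L| = 557.14 / 3.8241e+05 ≈ 0.0014569
Gain = 20 log₁₀(0.0014569) ≈ -56.73 dB
∠L = 68.96° − 134.78° = -65.82°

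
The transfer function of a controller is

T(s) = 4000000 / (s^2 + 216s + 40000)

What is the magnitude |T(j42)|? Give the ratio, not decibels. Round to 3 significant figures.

At s = jω = j42:
quadratic: (j42)² + 216·j42 + 40000 = 38236 + j9072 → |·| ≈ 39297, ∠ ≈ 13.35°
|T| = 4000000 / 39297 ≈ 101.79

102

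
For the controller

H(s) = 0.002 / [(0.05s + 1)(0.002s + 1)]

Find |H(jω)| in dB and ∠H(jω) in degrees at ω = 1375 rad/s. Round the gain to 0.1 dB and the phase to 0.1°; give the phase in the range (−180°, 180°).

At ω = 1375 rad/s:
pole (1 + j1375·0.05) = 1 + j68.75 → |·| ≈ 68.757, ∠ ≈ 89.17°
pole (1 + j1375·0.002) = 1 + j2.75 → |·| ≈ 2.9262, ∠ ≈ 70.02°
|H| = 0.002 · 1 / (68.757 · 2.9262) ≈ 9.9405e-06
Gain = 20 log₁₀(9.9405e-06) ≈ -100.05 dB
∠H = (0°) − (89.17° + 70.02°) = -159.19°

-100.1 dB, -159.2°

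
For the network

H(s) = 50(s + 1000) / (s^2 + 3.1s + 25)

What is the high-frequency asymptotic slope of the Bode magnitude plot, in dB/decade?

-20 dB/decade

Each pole contributes −20 dB/decade at high frequency; each zero contributes +20 dB/decade.
Net: 1 zero(s) − 2 pole(s) → -20 dB/decade.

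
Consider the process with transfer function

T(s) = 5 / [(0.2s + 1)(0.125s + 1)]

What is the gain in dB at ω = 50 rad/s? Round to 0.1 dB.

At ω = 50 rad/s:
pole (1 + j50·0.2) = 1 + j10 → |·| ≈ 10.05, ∠ ≈ 84.29°
pole (1 + j50·0.125) = 1 + j6.25 → |·| ≈ 6.3295, ∠ ≈ 80.91°
|T| = 5 · 1 / (10.05 · 6.3295) ≈ 0.078602
Gain = 20 log₁₀(0.078602) ≈ -22.09 dB

-22.1 dB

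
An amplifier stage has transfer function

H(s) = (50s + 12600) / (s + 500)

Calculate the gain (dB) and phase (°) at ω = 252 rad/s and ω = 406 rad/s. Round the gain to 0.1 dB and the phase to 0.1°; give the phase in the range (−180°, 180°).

ω = 252: 30.1 dB, 18.3°; ω = 406: 31.4 dB, 19.1°

Substitute s = j252:
Numerator: 50(j252) + 12600 = 12600 + j12600
Denominator: (j252) + 500 = 500 + j252
|N| = √(12600² + 12600²) ≈ 17819, ∠N ≈ 45.00°
|D| = √(500² + 252²) ≈ 559.91, ∠D ≈ 26.75°
|H| = 17819 / 559.91 ≈ 31.825
Gain = 20 log₁₀(31.825) ≈ 30.06 dB
∠H = 45.00° − 26.75° = 18.25°

Substitute s = j406:
Numerator: 50(j406) + 12600 = 12600 + j20300
Denominator: (j406) + 500 = 500 + j406
|N| = √(12600² + 20300²) ≈ 23892, ∠N ≈ 58.17°
|D| = √(500² + 406²) ≈ 644.08, ∠D ≈ 39.08°
|H| = 23892 / 644.08 ≈ 37.095
Gain = 20 log₁₀(37.095) ≈ 31.39 dB
∠H = 58.17° − 39.08° = 19.09°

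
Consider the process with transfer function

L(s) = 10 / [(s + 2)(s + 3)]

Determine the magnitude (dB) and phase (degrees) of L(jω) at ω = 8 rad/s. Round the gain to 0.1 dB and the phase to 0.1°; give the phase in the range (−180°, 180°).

-17.0 dB, -145.4°

At s = jω = j8:
pole (s+2): 2 + j8 → |·| = √(2²+8²) = √68 ≈ 8.2462, ∠ = arctan(8/2) ≈ 75.96°
pole (s+3): 3 + j8 → |·| = √(3²+8²) = √73 ≈ 8.544, ∠ = arctan(8/3) ≈ 69.44°
|L| = 10 / 70.456 ≈ 0.14193
Gain = 20 log₁₀(0.14193) ≈ -16.96 dB
∠L = 0.00° − 145.40° = -145.40°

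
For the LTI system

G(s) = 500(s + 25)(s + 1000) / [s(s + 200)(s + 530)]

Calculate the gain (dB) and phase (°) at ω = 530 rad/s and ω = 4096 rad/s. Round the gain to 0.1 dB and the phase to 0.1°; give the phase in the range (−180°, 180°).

ω = 530: 2.5 dB, -89.1°; ω = 4096: -18.1 dB, -93.9°

At s = jω = j530:
zero (s+25): 25 + j530 → |·| = √(25²+530²) = √281525 ≈ 530.59, ∠ = arctan(530/25) ≈ 87.30°
zero (s+1000): 1000 + j530 → |·| = √(1000²+530²) = √1280900 ≈ 1131.8, ∠ = arctan(530/1000) ≈ 27.92°
pole (s+200): 200 + j530 → |·| = √(200²+530²) = √320900 ≈ 566.48, ∠ = arctan(530/200) ≈ 69.33°
pole (s+530): 530 + j530 → |·| = √(530²+530²) = √561800 ≈ 749.53, ∠ = arctan(530/530) ≈ 45.00°
pole at origin: |s| = 530, ∠ = 90.00° (in denominator)
|G| = 500 · 6.0052e+05 / 2.2503e+08 ≈ 1.3343
Gain = 20 log₁₀(1.3343) ≈ 2.51 dB
∠G = 115.22° − 204.33° = -89.11°

At s = jω = j4096:
zero (s+25): 25 + j4096 → |·| = √(25²+4096²) = √16777841 ≈ 4096.1, ∠ = arctan(4096/25) ≈ 89.65°
zero (s+1000): 1000 + j4096 → |·| = √(1000²+4096²) = √17777216 ≈ 4216.3, ∠ = arctan(4096/1000) ≈ 76.28°
pole (s+200): 200 + j4096 → |·| = √(200²+4096²) = √16817216 ≈ 4100.9, ∠ = arctan(4096/200) ≈ 87.20°
pole (s+530): 530 + j4096 → |·| = √(530²+4096²) = √17058116 ≈ 4130.1, ∠ = arctan(4096/530) ≈ 82.63°
pole at origin: |s| = 4096, ∠ = 90.00° (in denominator)
|G| = 500 · 1.727e+07 / 6.9374e+10 ≈ 0.12447
Gain = 20 log₁₀(0.12447) ≈ -18.10 dB
∠G = 165.93° − 259.83° = -93.90°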